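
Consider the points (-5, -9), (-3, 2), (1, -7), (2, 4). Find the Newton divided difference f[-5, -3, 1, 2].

f[-5,-3] = (2 - (-9)) / (-3 - (-5)) = 11/2
f[-3,1] = (-7 - 2) / (1 - (-3)) = -9/4
f[1,2] = (4 - (-7)) / (2 - 1) = 11
f[-5,-3,1] = (-9/4 - 11/2) / (1 - (-5)) = -31/24
f[-3,1,2] = (11 - (-9/4)) / (2 - (-3)) = 53/20
f[-5,-3,1,2] = (53/20 - (-31/24)) / (2 - (-5)) = 473/840

473/840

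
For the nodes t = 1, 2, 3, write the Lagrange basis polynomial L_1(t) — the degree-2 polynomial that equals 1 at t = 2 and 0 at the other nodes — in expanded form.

L_1(t) = -t^2 + 4t - 3

L_1(t) = (t - 1)(t - 3) / [(1)·(-1)]
       = (t^2 - 4t + 3) / (-1)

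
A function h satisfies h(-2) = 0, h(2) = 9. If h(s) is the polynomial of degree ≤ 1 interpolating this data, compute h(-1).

9/4

Evaluate each Lagrange basis at s = -1:
L_0(-1) = (-3)/[(-4)] = 3/4
L_1(-1) = (1)/[(4)] = 1/4
Sum: 0 + 9·(1/4) = 9/4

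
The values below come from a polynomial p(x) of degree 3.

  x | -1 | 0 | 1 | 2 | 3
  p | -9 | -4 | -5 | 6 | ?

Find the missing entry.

The 4 known values determine p uniquely (degree ≤ 3).
Evaluate each Lagrange basis at x = 3:
L_0(3) = (3)·(2)·(1)/[(-1)·(-2)·(-3)] = -1
L_1(3) = (4)·(2)·(1)/[(1)·(-1)·(-2)] = 4
L_2(3) = (4)·(3)·(1)/[(2)·(1)·(-1)] = -6
L_3(3) = (4)·(3)·(2)/[(3)·(2)·(1)] = 4
Sum: (-9)·(-1) + (-4)·(4) + (-5)·(-6) + 6·(4) = 47

47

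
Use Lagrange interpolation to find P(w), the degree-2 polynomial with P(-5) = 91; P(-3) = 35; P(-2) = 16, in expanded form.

Build the Lagrange basis polynomials:
L_0(w) = (w + 3)(w + 2) / [6] = (1/6)w^2 + (5/6)w + 1
L_1(w) = (w + 5)(w + 2) / [-2] = -(1/2)w^2 - (7/2)w - 5
L_2(w) = (w + 5)(w + 3) / [3] = (1/3)w^2 + (8/3)w + 5
P(w) = 91·L_0 + 35·L_1 + 16·L_2
  91·L_0(w) = (91/6)w^2 + (455/6)w + 91
  35·L_1(w) = -(35/2)w^2 - (245/2)w - 175
  16·L_2(w) = (16/3)w^2 + (128/3)w + 80
Adding term by term: 3w^2 - 4w - 4

P(w) = 3w^2 - 4w - 4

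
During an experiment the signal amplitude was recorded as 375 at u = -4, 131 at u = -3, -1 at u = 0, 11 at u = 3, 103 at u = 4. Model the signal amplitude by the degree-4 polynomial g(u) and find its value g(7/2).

705/16

Evaluate each Lagrange basis at u = 7/2:
L_0(7/2) = (13/2)·(7/2)·(1/2)·(-1/2)/[(-1)·(-4)·(-7)·(-8)] = -13/512
L_1(7/2) = (15/2)·(7/2)·(1/2)·(-1/2)/[(1)·(-3)·(-6)·(-7)] = 5/96
L_2(7/2) = (15/2)·(13/2)·(1/2)·(-1/2)/[(4)·(3)·(-3)·(-4)] = -65/768
L_3(7/2) = (15/2)·(13/2)·(7/2)·(-1/2)/[(7)·(6)·(3)·(-1)] = 65/96
L_4(7/2) = (15/2)·(13/2)·(7/2)·(1/2)/[(8)·(7)·(4)·(1)] = 195/512
Sum: 375·(-13/512) + 131·(5/96) + (-1)·(-65/768) + 11·(65/96) + 103·(195/512) = 705/16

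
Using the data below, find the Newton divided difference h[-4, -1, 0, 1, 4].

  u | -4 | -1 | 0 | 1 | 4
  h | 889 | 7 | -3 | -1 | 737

h[-4,-1] = (7 - 889) / (-1 - (-4)) = -294
h[-1,0] = (-3 - 7) / (0 - (-1)) = -10
h[0,1] = (-1 - (-3)) / (1 - 0) = 2
h[1,4] = (737 - (-1)) / (4 - 1) = 246
h[-4,-1,0] = (-10 - (-294)) / (0 - (-4)) = 71
h[-1,0,1] = (2 - (-10)) / (1 - (-1)) = 6
h[0,1,4] = (246 - 2) / (4 - 0) = 61
h[-4,-1,0,1] = (6 - 71) / (1 - (-4)) = -13
h[-1,0,1,4] = (61 - 6) / (4 - (-1)) = 11
h[-4,-1,0,1,4] = (11 - (-13)) / (4 - (-4)) = 3

3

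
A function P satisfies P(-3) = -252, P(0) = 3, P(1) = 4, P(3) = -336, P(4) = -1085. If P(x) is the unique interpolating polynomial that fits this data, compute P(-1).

0

L_0(-1) = (-1)·(-2)·(-4)·(-5)/[(-3)·(-4)·(-6)·(-7)] = 5/63
L_1(-1) = (2)·(-2)·(-4)·(-5)/[(3)·(-1)·(-3)·(-4)] = 20/9
L_2(-1) = (2)·(-1)·(-4)·(-5)/[(4)·(1)·(-2)·(-3)] = -5/3
L_3(-1) = (2)·(-1)·(-2)·(-5)/[(6)·(3)·(2)·(-1)] = 5/9
L_4(-1) = (2)·(-1)·(-2)·(-4)/[(7)·(4)·(3)·(1)] = -4/21
Sum: (-252)·(5/63) + 3·(20/9) + 4·(-5/3) + (-336)·(5/9) + (-1085)·(-4/21) = 0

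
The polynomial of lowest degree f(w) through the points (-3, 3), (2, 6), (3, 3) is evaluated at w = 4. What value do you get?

-6/5

Using Newton's divided-difference form:
f[-3,2] = (6 - 3) / (2 - (-3)) = 3/5
f[2,3] = (3 - 6) / (3 - 2) = -3
f[-3,2,3] = (-3 - 3/5) / (3 - (-3)) = -3/5
f(4) = 3 + (3/5)·(7) + (-3/5)·(7)·(2) = -6/5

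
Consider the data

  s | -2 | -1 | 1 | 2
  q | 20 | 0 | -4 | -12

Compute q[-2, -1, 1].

q[-2,-1] = (0 - 20) / (-1 - (-2)) = -20
q[-1,1] = (-4 - 0) / (1 - (-1)) = -2
q[-2,-1,1] = (-2 - (-20)) / (1 - (-2)) = 6

6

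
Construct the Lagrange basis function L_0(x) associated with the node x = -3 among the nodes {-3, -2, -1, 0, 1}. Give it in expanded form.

L_0(x) = (1/24)x^4 + (1/12)x^3 - (1/24)x^2 - (1/12)x

L_0(x) = (x + 2)(x + 1)x(x - 1) / [(-1)·(-2)·(-3)·(-4)]
       = (x^4 + 2x^3 - x^2 - 2x) / (24)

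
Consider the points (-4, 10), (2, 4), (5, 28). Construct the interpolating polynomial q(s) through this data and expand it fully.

q(s) = s^2 + s - 2

Build the Lagrange basis polynomials:
L_0(s) = (s - 2)(s - 5) / [54] = (1/54)s^2 - (7/54)s + 5/27
L_1(s) = (s + 4)(s - 5) / [-18] = -(1/18)s^2 + (1/18)s + 10/9
L_2(s) = (s + 4)(s - 2) / [27] = (1/27)s^2 + (2/27)s - 8/27
q(s) = 10·L_0 + 4·L_1 + 28·L_2
  10·L_0(s) = (5/27)s^2 - (35/27)s + 50/27
  4·L_1(s) = -(2/9)s^2 + (2/9)s + 40/9
  28·L_2(s) = (28/27)s^2 + (56/27)s - 224/27
Adding term by term: s^2 + s - 2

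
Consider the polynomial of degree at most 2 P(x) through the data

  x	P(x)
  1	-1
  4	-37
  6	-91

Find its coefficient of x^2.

-3

Build the Lagrange basis polynomials:
L_0(x) = (x - 4)(x - 6) / [15] = (1/15)x^2 - (2/3)x + 8/5
L_1(x) = (x - 1)(x - 6) / [-6] = -(1/6)x^2 + (7/6)x - 1
L_2(x) = (x - 1)(x - 4) / [10] = (1/10)x^2 - (1/2)x + 2/5
P(x) = (-1)·L_0 + (-37)·L_1 + (-91)·L_2
Only the coefficient of x^2 is needed; take it from each L_i and combine:
(-1)·(1/15) + (-37)·(-1/6) + (-91)·(1/10) = -3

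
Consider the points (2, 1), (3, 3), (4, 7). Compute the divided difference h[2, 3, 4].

h[2,3] = (3 - 1) / (3 - 2) = 2
h[3,4] = (7 - 3) / (4 - 3) = 4
h[2,3,4] = (4 - 2) / (4 - 2) = 1

1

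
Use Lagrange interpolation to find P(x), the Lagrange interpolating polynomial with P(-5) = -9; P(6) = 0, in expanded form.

Build the Lagrange basis polynomials:
L_0(x) = (x - 6) / [-11] = -(1/11)x + 6/11
L_1(x) = (x + 5) / [11] = (1/11)x + 5/11
P(x) = (-9)·L_0 + 0·L_1
  (-9)·L_0(x) = (9/11)x - 54/11
  0·L_1(x) = 0
Adding term by term: (9/11)x - 54/11

P(x) = (9/11)x - 54/11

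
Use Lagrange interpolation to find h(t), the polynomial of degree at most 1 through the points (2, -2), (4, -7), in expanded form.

h(t) = -(5/2)t + 3

Build the Lagrange basis polynomials:
L_0(t) = (t - 4) / [-2] = -(1/2)t + 2
L_1(t) = (t - 2) / [2] = (1/2)t - 1
h(t) = (-2)·L_0 + (-7)·L_1
  (-2)·L_0(t) = t - 4
  (-7)·L_1(t) = -(7/2)t + 7
Adding term by term: -(5/2)t + 3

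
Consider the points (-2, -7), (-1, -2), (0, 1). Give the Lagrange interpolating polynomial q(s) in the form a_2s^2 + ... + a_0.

L_0(s) = (s + 1)s / [2] = (1/2)s^2 + (1/2)s
L_1(s) = (s + 2)s / [-1] = -s^2 - 2s
L_2(s) = (s + 2)(s + 1) / [2] = (1/2)s^2 + (3/2)s + 1
q(s) = (-7)·L_0 + (-2)·L_1 + 1·L_2
  (-7)·L_0(s) = -(7/2)s^2 - (7/2)s
  (-2)·L_1(s) = 2s^2 + 4s
  1·L_2(s) = (1/2)s^2 + (3/2)s + 1
Adding term by term: -s^2 + 2s + 1

q(s) = -s^2 + 2s + 1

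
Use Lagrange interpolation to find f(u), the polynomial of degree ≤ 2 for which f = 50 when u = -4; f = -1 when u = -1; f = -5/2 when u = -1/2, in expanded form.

f(u) = 4u^2 + 3u - 2

L_0(u) = (u + 1)(u + 1/2) / [21/2] = (2/21)u^2 + (1/7)u + 1/21
L_1(u) = (u + 4)(u + 1/2) / [-3/2] = -(2/3)u^2 - 3u - 4/3
L_2(u) = (u + 4)(u + 1) / [7/4] = (4/7)u^2 + (20/7)u + 16/7
f(u) = 50·L_0 + (-1)·L_1 + (-5/2)·L_2
  50·L_0(u) = (100/21)u^2 + (50/7)u + 50/21
  (-1)·L_1(u) = (2/3)u^2 + 3u + 4/3
  (-5/2)·L_2(u) = -(10/7)u^2 - (50/7)u - 40/7
Adding term by term: 4u^2 + 3u - 2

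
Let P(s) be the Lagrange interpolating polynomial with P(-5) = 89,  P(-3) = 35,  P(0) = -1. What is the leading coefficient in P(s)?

The leading coefficient equals the top divided difference P[-5,-3,0].
P[-5,-3] = (35 - 89) / (-3 - (-5)) = -27
P[-3,0] = (-1 - 35) / (0 - (-3)) = -12
P[-5,-3,0] = (-12 - (-27)) / (0 - (-5)) = 3

3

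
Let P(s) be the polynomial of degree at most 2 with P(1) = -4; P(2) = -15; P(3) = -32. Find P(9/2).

Using Newton's divided-difference form:
P[1,2] = (-15 - (-4)) / (2 - 1) = -11
P[2,3] = (-32 - (-15)) / (3 - 2) = -17
P[1,2,3] = (-17 - (-11)) / (3 - 1) = -3
P(9/2) = -4 + (-11)·(7/2) + (-3)·(7/2)·(5/2) = -275/4

-275/4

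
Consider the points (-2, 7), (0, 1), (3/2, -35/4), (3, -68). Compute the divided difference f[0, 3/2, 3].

-11

f[0,3/2] = (-35/4 - 1) / (3/2 - 0) = -13/2
f[3/2,3] = (-68 - (-35/4)) / (3 - 3/2) = -79/2
f[0,3/2,3] = (-79/2 - (-13/2)) / (3 - 0) = -11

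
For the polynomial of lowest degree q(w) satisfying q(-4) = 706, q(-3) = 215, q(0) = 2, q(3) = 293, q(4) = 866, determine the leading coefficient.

3

L_0(w) = (w + 3)w(w - 3)(w - 4) / [224] = (1/224)w^4 - (1/56)w^3 - (9/224)w^2 + (9/56)w
L_1(w) = (w + 4)w(w - 3)(w - 4) / [-126] = -(1/126)w^4 + (1/42)w^3 + (8/63)w^2 - (8/21)w
L_2(w) = (w + 4)(w + 3)(w - 3)(w - 4) / [144] = (1/144)w^4 - (25/144)w^2 + 1
L_3(w) = (w + 4)(w + 3)w(w - 4) / [-126] = -(1/126)w^4 - (1/42)w^3 + (8/63)w^2 + (8/21)w
L_4(w) = (w + 4)(w + 3)w(w - 3) / [224] = (1/224)w^4 + (1/56)w^3 - (9/224)w^2 - (9/56)w
q(w) = 706·L_0 + 215·L_1 + 2·L_2 + 293·L_3 + 866·L_4
Only the coefficient of w^4 is needed; take it from each L_i and combine:
706·(1/224) + 215·(-1/126) + 2·(1/144) + 293·(-1/126) + 866·(1/224) = 3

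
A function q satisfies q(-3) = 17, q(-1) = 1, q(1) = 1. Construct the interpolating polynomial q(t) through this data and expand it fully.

q(t) = 2t^2 - 1

Newton's divided differences:
q[-3,-1] = (1 - 17) / (-1 - (-3)) = -8
q[-1,1] = (1 - 1) / (1 - (-1)) = 0
q[-3,-1,1] = (0 - (-8)) / (1 - (-3)) = 2
q(t) = 17 + (-8)·(t + 3) + 2·(t + 3)(t + 1)
Expanding: q(t) = 2t^2 - 1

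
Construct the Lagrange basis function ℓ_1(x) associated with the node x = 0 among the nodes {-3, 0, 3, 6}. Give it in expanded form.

ℓ_1(x) = (1/54)x^3 - (1/9)x^2 - (1/6)x + 1

ℓ_1(x) = (x + 3)(x - 3)(x - 6) / [(3)·(-3)·(-6)]
       = (x^3 - 6x^2 - 9x + 54) / (54)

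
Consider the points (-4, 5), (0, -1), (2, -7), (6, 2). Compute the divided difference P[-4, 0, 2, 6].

P[-4,0] = (-1 - 5) / (0 - (-4)) = -3/2
P[0,2] = (-7 - (-1)) / (2 - 0) = -3
P[2,6] = (2 - (-7)) / (6 - 2) = 9/4
P[-4,0,2] = (-3 - (-3/2)) / (2 - (-4)) = -1/4
P[0,2,6] = (9/4 - (-3)) / (6 - 0) = 7/8
P[-4,0,2,6] = (7/8 - (-1/4)) / (6 - (-4)) = 9/80

9/80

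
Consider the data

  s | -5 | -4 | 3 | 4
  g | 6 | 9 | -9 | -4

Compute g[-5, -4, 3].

g[-5,-4] = (9 - 6) / (-4 - (-5)) = 3
g[-4,3] = (-9 - 9) / (3 - (-4)) = -18/7
g[-5,-4,3] = (-18/7 - 3) / (3 - (-5)) = -39/56

-39/56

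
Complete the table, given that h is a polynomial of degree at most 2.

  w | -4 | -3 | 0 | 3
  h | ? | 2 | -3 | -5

13/3

The 3 known values determine h uniquely (degree ≤ 2).
Evaluate each Lagrange basis at w = -4:
L_0(-4) = (-4)·(-7)/[(-3)·(-6)] = 14/9
L_1(-4) = (-1)·(-7)/[(3)·(-3)] = -7/9
L_2(-4) = (-1)·(-4)/[(6)·(3)] = 2/9
Sum: 2·(14/9) + (-3)·(-7/9) + (-5)·(2/9) = 13/3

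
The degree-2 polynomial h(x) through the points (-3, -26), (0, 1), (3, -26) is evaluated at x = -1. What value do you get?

-2

Evaluate each Lagrange basis at x = -1:
L_0(-1) = (-1)·(-4)/[(-3)·(-6)] = 2/9
L_1(-1) = (2)·(-4)/[(3)·(-3)] = 8/9
L_2(-1) = (2)·(-1)/[(6)·(3)] = -1/9
Sum: (-26)·(2/9) + 1·(8/9) + (-26)·(-1/9) = -2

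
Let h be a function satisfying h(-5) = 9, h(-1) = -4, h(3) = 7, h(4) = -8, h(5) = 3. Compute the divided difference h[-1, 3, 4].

h[-1,3] = (7 - (-4)) / (3 - (-1)) = 11/4
h[3,4] = (-8 - 7) / (4 - 3) = -15
h[-1,3,4] = (-15 - 11/4) / (4 - (-1)) = -71/20

-71/20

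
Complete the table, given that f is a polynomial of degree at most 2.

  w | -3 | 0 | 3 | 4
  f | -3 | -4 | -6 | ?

The 3 known values determine f uniquely (degree ≤ 2).
Evaluate each Lagrange basis at w = 4:
L_0(4) = (4)·(1)/[(-3)·(-6)] = 2/9
L_1(4) = (7)·(1)/[(3)·(-3)] = -7/9
L_2(4) = (7)·(4)/[(6)·(3)] = 14/9
Sum: (-3)·(2/9) + (-4)·(-7/9) + (-6)·(14/9) = -62/9

-62/9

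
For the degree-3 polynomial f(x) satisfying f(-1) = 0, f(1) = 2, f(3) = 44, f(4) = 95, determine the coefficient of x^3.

1

The leading coefficient equals the top divided difference f[-1,1,3,4].
f[-1,1] = (2 - 0) / (1 - (-1)) = 1
f[1,3] = (44 - 2) / (3 - 1) = 21
f[3,4] = (95 - 44) / (4 - 3) = 51
f[-1,1,3] = (21 - 1) / (3 - (-1)) = 5
f[1,3,4] = (51 - 21) / (4 - 1) = 10
f[-1,1,3,4] = (10 - 5) / (4 - (-1)) = 1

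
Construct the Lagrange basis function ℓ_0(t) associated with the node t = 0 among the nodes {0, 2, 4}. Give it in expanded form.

ℓ_0(t) = (1/8)t^2 - (3/4)t + 1

ℓ_0(t) = (t - 2)(t - 4) / [(-2)·(-4)]
       = (t^2 - 6t + 8) / (8)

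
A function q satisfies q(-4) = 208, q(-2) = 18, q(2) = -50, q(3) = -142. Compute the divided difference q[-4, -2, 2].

q[-4,-2] = (18 - 208) / (-2 - (-4)) = -95
q[-2,2] = (-50 - 18) / (2 - (-2)) = -17
q[-4,-2,2] = (-17 - (-95)) / (2 - (-4)) = 13

13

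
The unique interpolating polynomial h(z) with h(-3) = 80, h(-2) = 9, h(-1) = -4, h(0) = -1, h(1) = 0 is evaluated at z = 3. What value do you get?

Evaluate each Lagrange basis at z = 3:
L_0(3) = (5)·(4)·(3)·(2)/[(-1)·(-2)·(-3)·(-4)] = 5
L_1(3) = (6)·(4)·(3)·(2)/[(1)·(-1)·(-2)·(-3)] = -24
L_2(3) = (6)·(5)·(3)·(2)/[(2)·(1)·(-1)·(-2)] = 45
L_3(3) = (6)·(5)·(4)·(2)/[(3)·(2)·(1)·(-1)] = -40
L_4(3) = (6)·(5)·(4)·(3)/[(4)·(3)·(2)·(1)] = 15
Sum: 80·(5) + 9·(-24) + (-4)·(45) + (-1)·(-40) + 0 = 44

44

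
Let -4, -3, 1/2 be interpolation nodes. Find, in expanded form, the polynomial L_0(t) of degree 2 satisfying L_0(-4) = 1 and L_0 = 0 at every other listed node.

L_0(t) = (2/9)t^2 + (5/9)t - 1/3

L_0(t) = (t + 3)(t - 1/2) / [(-1)·(-9/2)]
       = (t^2 + (5/2)t - 3/2) / (9/2)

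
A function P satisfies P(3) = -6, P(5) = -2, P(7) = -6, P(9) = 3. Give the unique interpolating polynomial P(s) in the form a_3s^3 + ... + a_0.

Newton's divided differences:
P[3,5] = (-2 - (-6)) / (5 - 3) = 2
P[5,7] = (-6 - (-2)) / (7 - 5) = -2
P[7,9] = (3 - (-6)) / (9 - 7) = 9/2
P[3,5,7] = (-2 - 2) / (7 - 3) = -1
P[5,7,9] = (9/2 - (-2)) / (9 - 5) = 13/8
P[3,5,7,9] = (13/8 - (-1)) / (9 - 3) = 7/16
P(s) = -6 + 2·(s - 3) + (-1)·(s - 3)(s - 5) + (7/16)·(s - 3)(s - 5)(s - 7)
Expanding: P(s) = (7/16)s^3 - (121/16)s^2 + (657/16)s - 1167/16

P(s) = (7/16)s^3 - (121/16)s^2 + (657/16)s - 1167/16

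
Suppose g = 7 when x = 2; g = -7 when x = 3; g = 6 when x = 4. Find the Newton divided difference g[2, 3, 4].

g[2,3] = (-7 - 7) / (3 - 2) = -14
g[3,4] = (6 - (-7)) / (4 - 3) = 13
g[2,3,4] = (13 - (-14)) / (4 - 2) = 27/2

27/2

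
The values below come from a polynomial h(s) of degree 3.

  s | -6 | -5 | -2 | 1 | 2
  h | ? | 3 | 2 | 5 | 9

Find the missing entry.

The 4 known values determine h uniquely (degree ≤ 3).
Evaluate each Lagrange basis at s = -6:
L_0(-6) = (-4)·(-7)·(-8)/[(-3)·(-6)·(-7)] = 16/9
L_1(-6) = (-1)·(-7)·(-8)/[(3)·(-3)·(-4)] = -14/9
L_2(-6) = (-1)·(-4)·(-8)/[(6)·(3)·(-1)] = 16/9
L_3(-6) = (-1)·(-4)·(-7)/[(7)·(4)·(1)] = -1
Sum: 3·(16/9) + 2·(-14/9) + 5·(16/9) + 9·(-1) = 19/9

19/9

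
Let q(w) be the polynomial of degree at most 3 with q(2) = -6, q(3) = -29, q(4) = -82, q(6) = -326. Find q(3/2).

L_0(3/2) = (-3/2)·(-5/2)·(-9/2)/[(-1)·(-2)·(-4)] = 135/64
L_1(3/2) = (-1/2)·(-5/2)·(-9/2)/[(1)·(-1)·(-3)] = -15/8
L_2(3/2) = (-1/2)·(-3/2)·(-9/2)/[(2)·(1)·(-2)] = 27/32
L_3(3/2) = (-1/2)·(-3/2)·(-5/2)/[(4)·(3)·(2)] = -5/64
Sum: (-6)·(135/64) + (-29)·(-15/8) + (-82)·(27/32) + (-326)·(-5/64) = -2

-2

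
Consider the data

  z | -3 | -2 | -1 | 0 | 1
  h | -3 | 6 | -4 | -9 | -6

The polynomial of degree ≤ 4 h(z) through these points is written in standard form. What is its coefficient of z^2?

39/8

Build the Lagrange basis polynomials:
L_0(z) = (z + 2)(z + 1)z(z - 1) / [24] = (1/24)z^4 + (1/12)z^3 - (1/24)z^2 - (1/12)z
L_1(z) = (z + 3)(z + 1)z(z - 1) / [-6] = -(1/6)z^4 - (1/2)z^3 + (1/6)z^2 + (1/2)z
L_2(z) = (z + 3)(z + 2)z(z - 1) / [4] = (1/4)z^4 + z^3 + (1/4)z^2 - (3/2)z
L_3(z) = (z + 3)(z + 2)(z + 1)(z - 1) / [-6] = -(1/6)z^4 - (5/6)z^3 - (5/6)z^2 + (5/6)z + 1
L_4(z) = (z + 3)(z + 2)(z + 1)z / [24] = (1/24)z^4 + (1/4)z^3 + (11/24)z^2 + (1/4)z
h(z) = (-3)·L_0 + 6·L_1 + (-4)·L_2 + (-9)·L_3 + (-6)·L_4
Only the coefficient of z^2 is needed; take it from each L_i and combine:
(-3)·(-1/24) + 6·(1/6) + (-4)·(1/4) + (-9)·(-5/6) + (-6)·(11/24) = 39/8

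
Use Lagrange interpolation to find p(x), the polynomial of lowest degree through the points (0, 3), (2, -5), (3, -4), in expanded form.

p(x) = (5/3)x^2 - (22/3)x + 3

Build the Lagrange basis polynomials:
L_0(x) = (x - 2)(x - 3) / [6] = (1/6)x^2 - (5/6)x + 1
L_1(x) = x(x - 3) / [-2] = -(1/2)x^2 + (3/2)x
L_2(x) = x(x - 2) / [3] = (1/3)x^2 - (2/3)x
p(x) = 3·L_0 + (-5)·L_1 + (-4)·L_2
  3·L_0(x) = (1/2)x^2 - (5/2)x + 3
  (-5)·L_1(x) = (5/2)x^2 - (15/2)x
  (-4)·L_2(x) = -(4/3)x^2 + (8/3)x
Adding term by term: (5/3)x^2 - (22/3)x + 3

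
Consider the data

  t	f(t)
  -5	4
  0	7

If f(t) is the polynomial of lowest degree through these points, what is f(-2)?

29/5

L_0(-2) = (-2)/[(-5)] = 2/5
L_1(-2) = (3)/[(5)] = 3/5
Sum: 4·(2/5) + 7·(3/5) = 29/5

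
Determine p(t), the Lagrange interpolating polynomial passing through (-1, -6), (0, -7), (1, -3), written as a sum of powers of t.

Build the Lagrange basis polynomials:
L_0(t) = t(t - 1) / [2] = (1/2)t^2 - (1/2)t
L_1(t) = (t + 1)(t - 1) / [-1] = -t^2 + 1
L_2(t) = (t + 1)t / [2] = (1/2)t^2 + (1/2)t
p(t) = (-6)·L_0 + (-7)·L_1 + (-3)·L_2
  (-6)·L_0(t) = -3t^2 + 3t
  (-7)·L_1(t) = 7t^2 - 7
  (-3)·L_2(t) = -(3/2)t^2 - (3/2)t
Adding term by term: (5/2)t^2 + (3/2)t - 7

p(t) = (5/2)t^2 + (3/2)t - 7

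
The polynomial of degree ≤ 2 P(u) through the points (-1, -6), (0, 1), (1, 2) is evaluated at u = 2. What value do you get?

Evaluate each Lagrange basis at u = 2:
L_0(2) = (2)·(1)/[(-1)·(-2)] = 1
L_1(2) = (3)·(1)/[(1)·(-1)] = -3
L_2(2) = (3)·(2)/[(2)·(1)] = 3
Sum: (-6)·(1) + 1·(-3) + 2·(3) = -3

-3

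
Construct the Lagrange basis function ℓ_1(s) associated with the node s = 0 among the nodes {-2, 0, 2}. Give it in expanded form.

ℓ_1(s) = (s + 2)(s - 2) / [(2)·(-2)]
       = (s^2 - 4) / (-4)

ℓ_1(s) = -(1/4)s^2 + 1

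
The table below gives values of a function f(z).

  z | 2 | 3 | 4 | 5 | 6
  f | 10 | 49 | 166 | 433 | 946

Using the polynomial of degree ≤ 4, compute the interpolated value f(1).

Evaluate each Lagrange basis at z = 1:
L_0(1) = (-2)·(-3)·(-4)·(-5)/[(-1)·(-2)·(-3)·(-4)] = 5
L_1(1) = (-1)·(-3)·(-4)·(-5)/[(1)·(-1)·(-2)·(-3)] = -10
L_2(1) = (-1)·(-2)·(-4)·(-5)/[(2)·(1)·(-1)·(-2)] = 10
L_3(1) = (-1)·(-2)·(-3)·(-5)/[(3)·(2)·(1)·(-1)] = -5
L_4(1) = (-1)·(-2)·(-3)·(-4)/[(4)·(3)·(2)·(1)] = 1
Sum: 10·(5) + 49·(-10) + 166·(10) + 433·(-5) + 946·(1) = 1

1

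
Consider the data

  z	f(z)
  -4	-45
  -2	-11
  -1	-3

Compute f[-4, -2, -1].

-3

f[-4,-2] = (-11 - (-45)) / (-2 - (-4)) = 17
f[-2,-1] = (-3 - (-11)) / (-1 - (-2)) = 8
f[-4,-2,-1] = (8 - 17) / (-1 - (-4)) = -3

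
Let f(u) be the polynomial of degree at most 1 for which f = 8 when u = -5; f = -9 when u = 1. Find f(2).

-71/6

Evaluate each Lagrange basis at u = 2:
L_0(2) = (1)/[(-6)] = -1/6
L_1(2) = (7)/[(6)] = 7/6
Sum: 8·(-1/6) + (-9)·(7/6) = -71/6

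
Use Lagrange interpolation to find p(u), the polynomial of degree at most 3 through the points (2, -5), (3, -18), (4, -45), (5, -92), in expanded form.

p(u) = -u^3 + 2u^2 - 4u + 3

L_0(u) = (u - 3)(u - 4)(u - 5) / [-6] = -(1/6)u^3 + 2u^2 - (47/6)u + 10
L_1(u) = (u - 2)(u - 4)(u - 5) / [2] = (1/2)u^3 - (11/2)u^2 + 19u - 20
L_2(u) = (u - 2)(u - 3)(u - 5) / [-2] = -(1/2)u^3 + 5u^2 - (31/2)u + 15
L_3(u) = (u - 2)(u - 3)(u - 4) / [6] = (1/6)u^3 - (3/2)u^2 + (13/3)u - 4
p(u) = (-5)·L_0 + (-18)·L_1 + (-45)·L_2 + (-92)·L_3
  (-5)·L_0(u) = (5/6)u^3 - 10u^2 + (235/6)u - 50
  (-18)·L_1(u) = -9u^3 + 99u^2 - 342u + 360
  (-45)·L_2(u) = (45/2)u^3 - 225u^2 + (1395/2)u - 675
  (-92)·L_3(u) = -(46/3)u^3 + 138u^2 - (1196/3)u + 368
Adding term by term: -u^3 + 2u^2 - 4u + 3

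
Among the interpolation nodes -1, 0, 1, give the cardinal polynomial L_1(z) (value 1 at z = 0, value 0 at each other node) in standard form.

L_1(z) = -z^2 + 1

L_1(z) = (z + 1)(z - 1) / [(1)·(-1)]
       = (z^2 - 1) / (-1)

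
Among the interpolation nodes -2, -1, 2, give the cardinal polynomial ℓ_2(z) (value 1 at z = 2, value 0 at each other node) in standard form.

ℓ_2(z) = (z + 2)(z + 1) / [(4)·(3)]
       = (z^2 + 3z + 2) / (12)

ℓ_2(z) = (1/12)z^2 + (1/4)z + 1/6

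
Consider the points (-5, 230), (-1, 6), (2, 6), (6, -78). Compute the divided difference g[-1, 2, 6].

-3

g[-1,2] = (6 - 6) / (2 - (-1)) = 0
g[2,6] = (-78 - 6) / (6 - 2) = -21
g[-1,2,6] = (-21 - 0) / (6 - (-1)) = -3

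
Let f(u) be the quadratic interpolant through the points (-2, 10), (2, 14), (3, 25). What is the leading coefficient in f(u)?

The leading coefficient equals the top divided difference f[-2,2,3].
f[-2,2] = (14 - 10) / (2 - (-2)) = 1
f[2,3] = (25 - 14) / (3 - 2) = 11
f[-2,2,3] = (11 - 1) / (3 - (-2)) = 2

2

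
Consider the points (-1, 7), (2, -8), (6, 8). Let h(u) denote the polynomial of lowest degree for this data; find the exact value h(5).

Evaluate each Lagrange basis at u = 5:
L_0(5) = (3)·(-1)/[(-3)·(-7)] = -1/7
L_1(5) = (6)·(-1)/[(3)·(-4)] = 1/2
L_2(5) = (6)·(3)/[(7)·(4)] = 9/14
Sum: 7·(-1/7) + (-8)·(1/2) + 8·(9/14) = 1/7

1/7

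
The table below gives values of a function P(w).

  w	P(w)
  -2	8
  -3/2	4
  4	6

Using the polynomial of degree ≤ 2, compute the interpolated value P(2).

Using Newton's divided-difference form:
P[-2,-3/2] = (4 - 8) / (-3/2 - (-2)) = -8
P[-3/2,4] = (6 - 4) / (4 - (-3/2)) = 4/11
P[-2,-3/2,4] = (4/11 - (-8)) / (4 - (-2)) = 46/33
P(2) = 8 + (-8)·(4) + (46/33)·(4)·(7/2) = -148/33

-148/33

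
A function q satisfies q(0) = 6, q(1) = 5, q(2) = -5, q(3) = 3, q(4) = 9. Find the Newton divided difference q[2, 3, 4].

-1

q[2,3] = (3 - (-5)) / (3 - 2) = 8
q[3,4] = (9 - 3) / (4 - 3) = 6
q[2,3,4] = (6 - 8) / (4 - 2) = -1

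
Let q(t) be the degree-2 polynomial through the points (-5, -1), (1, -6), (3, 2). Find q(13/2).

5305/192

Evaluate each Lagrange basis at t = 13/2:
L_0(13/2) = (11/2)·(7/2)/[(-6)·(-8)] = 77/192
L_1(13/2) = (23/2)·(7/2)/[(6)·(-2)] = -161/48
L_2(13/2) = (23/2)·(11/2)/[(8)·(2)] = 253/64
Sum: (-1)·(77/192) + (-6)·(-161/48) + 2·(253/64) = 5305/192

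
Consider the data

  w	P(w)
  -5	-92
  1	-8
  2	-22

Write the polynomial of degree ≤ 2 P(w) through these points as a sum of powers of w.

L_0(w) = (w - 1)(w - 2) / [42] = (1/42)w^2 - (1/14)w + 1/21
L_1(w) = (w + 5)(w - 2) / [-6] = -(1/6)w^2 - (1/2)w + 5/3
L_2(w) = (w + 5)(w - 1) / [7] = (1/7)w^2 + (4/7)w - 5/7
P(w) = (-92)·L_0 + (-8)·L_1 + (-22)·L_2
  (-92)·L_0(w) = -(46/21)w^2 + (46/7)w - 92/21
  (-8)·L_1(w) = (4/3)w^2 + 4w - 40/3
  (-22)·L_2(w) = -(22/7)w^2 - (88/7)w + 110/7
Adding term by term: -4w^2 - 2w - 2

P(w) = -4w^2 - 2w - 2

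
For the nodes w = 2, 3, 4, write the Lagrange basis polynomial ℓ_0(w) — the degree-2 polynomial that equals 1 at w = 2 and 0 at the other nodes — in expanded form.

ℓ_0(w) = (1/2)w^2 - (7/2)w + 6

ℓ_0(w) = (w - 3)(w - 4) / [(-1)·(-2)]
       = (w^2 - 7w + 12) / (2)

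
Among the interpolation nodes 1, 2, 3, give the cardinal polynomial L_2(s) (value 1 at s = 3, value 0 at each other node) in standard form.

L_2(s) = (s - 1)(s - 2) / [(2)·(1)]
       = (s^2 - 3s + 2) / (2)

L_2(s) = (1/2)s^2 - (3/2)s + 1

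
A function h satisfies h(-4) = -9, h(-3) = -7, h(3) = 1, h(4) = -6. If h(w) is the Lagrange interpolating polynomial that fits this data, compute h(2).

17/4

Evaluate each Lagrange basis at w = 2:
L_0(2) = (5)·(-1)·(-2)/[(-1)·(-7)·(-8)] = -5/28
L_1(2) = (6)·(-1)·(-2)/[(1)·(-6)·(-7)] = 2/7
L_2(2) = (6)·(5)·(-2)/[(7)·(6)·(-1)] = 10/7
L_3(2) = (6)·(5)·(-1)/[(8)·(7)·(1)] = -15/28
Sum: (-9)·(-5/28) + (-7)·(2/7) + 1·(10/7) + (-6)·(-15/28) = 17/4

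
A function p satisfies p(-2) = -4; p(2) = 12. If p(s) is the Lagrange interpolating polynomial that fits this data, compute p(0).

4

L_0(0) = (-2)/[(-4)] = 1/2
L_1(0) = (2)/[(4)] = 1/2
Sum: (-4)·(1/2) + 12·(1/2) = 4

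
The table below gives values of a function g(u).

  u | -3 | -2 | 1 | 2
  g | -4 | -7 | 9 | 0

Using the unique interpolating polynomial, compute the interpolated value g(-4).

Evaluate each Lagrange basis at u = -4:
L_0(-4) = (-2)·(-5)·(-6)/[(-1)·(-4)·(-5)] = 3
L_1(-4) = (-1)·(-5)·(-6)/[(1)·(-3)·(-4)] = -5/2
L_2(-4) = (-1)·(-2)·(-6)/[(4)·(3)·(-1)] = 1
L_3(-4) = (-1)·(-2)·(-5)/[(5)·(4)·(1)] = -1/2
Sum: (-4)·(3) + (-7)·(-5/2) + 9·(1) + 0 = 29/2

29/2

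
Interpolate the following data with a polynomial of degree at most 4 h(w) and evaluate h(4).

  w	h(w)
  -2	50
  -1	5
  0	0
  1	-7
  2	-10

260

Using Newton's divided-difference form:
h[-2,-1] = (5 - 50) / (-1 - (-2)) = -45
h[-1,0] = (0 - 5) / (0 - (-1)) = -5
h[0,1] = (-7 - 0) / (1 - 0) = -7
h[1,2] = (-10 - (-7)) / (2 - 1) = -3
h[-2,-1,0] = (-5 - (-45)) / (0 - (-2)) = 20
h[-1,0,1] = (-7 - (-5)) / (1 - (-1)) = -1
h[0,1,2] = (-3 - (-7)) / (2 - 0) = 2
h[-2,-1,0,1] = (-1 - 20) / (1 - (-2)) = -7
h[-1,0,1,2] = (2 - (-1)) / (2 - (-1)) = 1
h[-2,-1,0,1,2] = (1 - (-7)) / (2 - (-2)) = 2
h(4) = 50 + (-45)·(6) + 20·(6)·(5) + (-7)·(6)·(5)·(4) + 2·(6)·(5)·(4)·(3) = 260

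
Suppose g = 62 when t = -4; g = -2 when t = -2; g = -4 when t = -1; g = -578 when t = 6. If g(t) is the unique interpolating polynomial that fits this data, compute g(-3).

Evaluate each Lagrange basis at t = -3:
L_0(-3) = (-1)·(-2)·(-9)/[(-2)·(-3)·(-10)] = 3/10
L_1(-3) = (1)·(-2)·(-9)/[(2)·(-1)·(-8)] = 9/8
L_2(-3) = (1)·(-1)·(-9)/[(3)·(1)·(-7)] = -3/7
L_3(-3) = (1)·(-1)·(-2)/[(10)·(8)·(7)] = 1/280
Sum: 62·(3/10) + (-2)·(9/8) + (-4)·(-3/7) + (-578)·(1/280) = 16

16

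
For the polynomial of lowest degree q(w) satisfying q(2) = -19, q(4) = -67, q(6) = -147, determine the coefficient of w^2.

L_0(w) = (w - 4)(w - 6) / [8] = (1/8)w^2 - (5/4)w + 3
L_1(w) = (w - 2)(w - 6) / [-4] = -(1/4)w^2 + 2w - 3
L_2(w) = (w - 2)(w - 4) / [8] = (1/8)w^2 - (3/4)w + 1
q(w) = (-19)·L_0 + (-67)·L_1 + (-147)·L_2
Only the coefficient of w^2 is needed; take it from each L_i and combine:
(-19)·(1/8) + (-67)·(-1/4) + (-147)·(1/8) = -4

-4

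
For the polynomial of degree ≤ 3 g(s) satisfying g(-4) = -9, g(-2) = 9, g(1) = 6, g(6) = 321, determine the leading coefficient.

1

The leading coefficient equals the top divided difference g[-4,-2,1,6].
g[-4,-2] = (9 - (-9)) / (-2 - (-4)) = 9
g[-2,1] = (6 - 9) / (1 - (-2)) = -1
g[1,6] = (321 - 6) / (6 - 1) = 63
g[-4,-2,1] = (-1 - 9) / (1 - (-4)) = -2
g[-2,1,6] = (63 - (-1)) / (6 - (-2)) = 8
g[-4,-2,1,6] = (8 - (-2)) / (6 - (-4)) = 1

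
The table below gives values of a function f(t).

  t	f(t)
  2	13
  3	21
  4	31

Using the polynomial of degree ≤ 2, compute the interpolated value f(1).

L_0(1) = (-2)·(-3)/[(-1)·(-2)] = 3
L_1(1) = (-1)·(-3)/[(1)·(-1)] = -3
L_2(1) = (-1)·(-2)/[(2)·(1)] = 1
Sum: 13·(3) + 21·(-3) + 31·(1) = 7

7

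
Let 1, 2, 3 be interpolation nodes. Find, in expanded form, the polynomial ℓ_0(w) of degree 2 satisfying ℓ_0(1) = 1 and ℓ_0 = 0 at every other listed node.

ℓ_0(w) = (1/2)w^2 - (5/2)w + 3

ℓ_0(w) = (w - 2)(w - 3) / [(-1)·(-2)]
       = (w^2 - 5w + 6) / (2)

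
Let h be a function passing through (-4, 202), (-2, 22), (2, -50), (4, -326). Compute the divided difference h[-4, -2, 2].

h[-4,-2] = (22 - 202) / (-2 - (-4)) = -90
h[-2,2] = (-50 - 22) / (2 - (-2)) = -18
h[-4,-2,2] = (-18 - (-90)) / (2 - (-4)) = 12

12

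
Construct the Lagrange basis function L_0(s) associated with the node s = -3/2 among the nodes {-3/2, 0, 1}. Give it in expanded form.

L_0(s) = (4/15)s^2 - (4/15)s

L_0(s) = s(s - 1) / [(-3/2)·(-5/2)]
       = (s^2 - s) / (15/4)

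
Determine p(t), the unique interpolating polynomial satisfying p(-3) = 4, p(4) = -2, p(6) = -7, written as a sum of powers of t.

p(t) = -(23/126)t^2 - (85/126)t + 76/21

L_0(t) = (t - 4)(t - 6) / [63] = (1/63)t^2 - (10/63)t + 8/21
L_1(t) = (t + 3)(t - 6) / [-14] = -(1/14)t^2 + (3/14)t + 9/7
L_2(t) = (t + 3)(t - 4) / [18] = (1/18)t^2 - (1/18)t - 2/3
p(t) = 4·L_0 + (-2)·L_1 + (-7)·L_2
  4·L_0(t) = (4/63)t^2 - (40/63)t + 32/21
  (-2)·L_1(t) = (1/7)t^2 - (3/7)t - 18/7
  (-7)·L_2(t) = -(7/18)t^2 + (7/18)t + 14/3
Adding term by term: -(23/126)t^2 - (85/126)t + 76/21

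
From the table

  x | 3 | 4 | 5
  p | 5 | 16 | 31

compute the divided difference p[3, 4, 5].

p[3,4] = (16 - 5) / (4 - 3) = 11
p[4,5] = (31 - 16) / (5 - 4) = 15
p[3,4,5] = (15 - 11) / (5 - 3) = 2

2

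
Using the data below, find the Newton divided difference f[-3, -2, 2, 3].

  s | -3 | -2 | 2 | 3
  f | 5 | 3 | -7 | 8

3/5

f[-3,-2] = (3 - 5) / (-2 - (-3)) = -2
f[-2,2] = (-7 - 3) / (2 - (-2)) = -5/2
f[2,3] = (8 - (-7)) / (3 - 2) = 15
f[-3,-2,2] = (-5/2 - (-2)) / (2 - (-3)) = -1/10
f[-2,2,3] = (15 - (-5/2)) / (3 - (-2)) = 7/2
f[-3,-2,2,3] = (7/2 - (-1/10)) / (3 - (-3)) = 3/5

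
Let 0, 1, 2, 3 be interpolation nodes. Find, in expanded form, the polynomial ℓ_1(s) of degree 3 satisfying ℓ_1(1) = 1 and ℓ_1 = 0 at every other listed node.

ℓ_1(s) = s(s - 2)(s - 3) / [(1)·(-1)·(-2)]
       = (s^3 - 5s^2 + 6s) / (2)

ℓ_1(s) = (1/2)s^3 - (5/2)s^2 + 3s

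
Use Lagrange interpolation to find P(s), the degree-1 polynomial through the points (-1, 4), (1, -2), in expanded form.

Build the Lagrange basis polynomials:
L_0(s) = (s - 1) / [-2] = -(1/2)s + 1/2
L_1(s) = (s + 1) / [2] = (1/2)s + 1/2
P(s) = 4·L_0 + (-2)·L_1
  4·L_0(s) = -2s + 2
  (-2)·L_1(s) = -s - 1
Adding term by term: -3s + 1

P(s) = -3s + 1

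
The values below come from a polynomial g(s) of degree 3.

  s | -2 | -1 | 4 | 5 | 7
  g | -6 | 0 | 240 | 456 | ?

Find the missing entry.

1200

The 4 known values determine g uniquely (degree ≤ 3).
L_0(7) = (8)·(3)·(2)/[(-1)·(-6)·(-7)] = -8/7
L_1(7) = (9)·(3)·(2)/[(1)·(-5)·(-6)] = 9/5
L_2(7) = (9)·(8)·(2)/[(6)·(5)·(-1)] = -24/5
L_3(7) = (9)·(8)·(3)/[(7)·(6)·(1)] = 36/7
Sum: (-6)·(-8/7) + 0 + 240·(-24/5) + 456·(36/7) = 1200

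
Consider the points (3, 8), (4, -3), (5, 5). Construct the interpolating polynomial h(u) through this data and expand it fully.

Build the Lagrange basis polynomials:
L_0(u) = (u - 4)(u - 5) / [2] = (1/2)u^2 - (9/2)u + 10
L_1(u) = (u - 3)(u - 5) / [-1] = -u^2 + 8u - 15
L_2(u) = (u - 3)(u - 4) / [2] = (1/2)u^2 - (7/2)u + 6
h(u) = 8·L_0 + (-3)·L_1 + 5·L_2
  8·L_0(u) = 4u^2 - 36u + 80
  (-3)·L_1(u) = 3u^2 - 24u + 45
  5·L_2(u) = (5/2)u^2 - (35/2)u + 30
Adding term by term: (19/2)u^2 - (155/2)u + 155

h(u) = (19/2)u^2 - (155/2)u + 155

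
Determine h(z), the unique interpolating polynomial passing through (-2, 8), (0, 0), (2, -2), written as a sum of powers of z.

Build the Lagrange basis polynomials:
L_0(z) = z(z - 2) / [8] = (1/8)z^2 - (1/4)z
L_1(z) = (z + 2)(z - 2) / [-4] = -(1/4)z^2 + 1
L_2(z) = (z + 2)z / [8] = (1/8)z^2 + (1/4)z
h(z) = 8·L_0 + 0·L_1 + (-2)·L_2
  8·L_0(z) = z^2 - 2z
  0·L_1(z) = 0
  (-2)·L_2(z) = -(1/4)z^2 - (1/2)z
Adding term by term: (3/4)z^2 - (5/2)z

h(z) = (3/4)z^2 - (5/2)z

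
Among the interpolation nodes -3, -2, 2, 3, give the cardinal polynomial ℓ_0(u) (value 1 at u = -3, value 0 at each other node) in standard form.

ℓ_0(u) = (u + 2)(u - 2)(u - 3) / [(-1)·(-5)·(-6)]
       = (u^3 - 3u^2 - 4u + 12) / (-30)

ℓ_0(u) = -(1/30)u^3 + (1/10)u^2 + (2/15)u - 2/5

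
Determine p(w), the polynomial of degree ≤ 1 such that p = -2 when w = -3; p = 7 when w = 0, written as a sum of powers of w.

Build the Lagrange basis polynomials:
L_0(w) = w / [-3] = -(1/3)w
L_1(w) = (w + 3) / [3] = (1/3)w + 1
p(w) = (-2)·L_0 + 7·L_1
  (-2)·L_0(w) = (2/3)w
  7·L_1(w) = (7/3)w + 7
Adding term by term: 3w + 7

p(w) = 3w + 7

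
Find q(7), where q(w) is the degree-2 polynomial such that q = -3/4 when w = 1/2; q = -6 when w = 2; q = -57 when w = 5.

Using Newton's divided-difference form:
q[1/2,2] = (-6 - (-3/4)) / (2 - 1/2) = -7/2
q[2,5] = (-57 - (-6)) / (5 - 2) = -17
q[1/2,2,5] = (-17 - (-7/2)) / (5 - 1/2) = -3
q(7) = -3/4 + (-7/2)·(13/2) + (-3)·(13/2)·(5) = -121

-121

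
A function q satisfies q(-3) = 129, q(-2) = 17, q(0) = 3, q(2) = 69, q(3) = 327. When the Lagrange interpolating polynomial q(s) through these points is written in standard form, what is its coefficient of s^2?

Build the Lagrange basis polynomials:
L_0(s) = (s + 2)s(s - 2)(s - 3) / [90] = (1/90)s^4 - (1/30)s^3 - (2/45)s^2 + (2/15)s
L_1(s) = (s + 3)s(s - 2)(s - 3) / [-40] = -(1/40)s^4 + (1/20)s^3 + (9/40)s^2 - (9/20)s
L_2(s) = (s + 3)(s + 2)(s - 2)(s - 3) / [36] = (1/36)s^4 - (13/36)s^2 + 1
L_3(s) = (s + 3)(s + 2)s(s - 3) / [-40] = -(1/40)s^4 - (1/20)s^3 + (9/40)s^2 + (9/20)s
L_4(s) = (s + 3)(s + 2)s(s - 2) / [90] = (1/90)s^4 + (1/30)s^3 - (2/45)s^2 - (2/15)s
q(s) = 129·L_0 + 17·L_1 + 3·L_2 + 69·L_3 + 327·L_4
Only the coefficient of s^2 is needed; take it from each L_i and combine:
129·(-2/45) + 17·(9/40) + 3·(-13/36) + 69·(9/40) + 327·(-2/45) = -2

-2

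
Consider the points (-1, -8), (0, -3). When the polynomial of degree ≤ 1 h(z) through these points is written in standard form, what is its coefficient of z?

L_0(z) = z / [-1] = -z
L_1(z) = (z + 1) / [1] = z + 1
h(z) = (-8)·L_0 + (-3)·L_1
Only the coefficient of z is needed; take it from each L_i and combine:
(-8)·(-1) + (-3)·(1) = 5

5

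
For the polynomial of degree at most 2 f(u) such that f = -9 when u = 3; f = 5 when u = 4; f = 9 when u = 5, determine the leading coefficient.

-5

The leading coefficient equals the top divided difference f[3,4,5].
f[3,4] = (5 - (-9)) / (4 - 3) = 14
f[4,5] = (9 - 5) / (5 - 4) = 4
f[3,4,5] = (4 - 14) / (5 - 3) = -5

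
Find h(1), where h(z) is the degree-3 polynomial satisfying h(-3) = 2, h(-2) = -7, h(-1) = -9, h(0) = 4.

Evaluate each Lagrange basis at z = 1:
L_0(1) = (3)·(2)·(1)/[(-1)·(-2)·(-3)] = -1
L_1(1) = (4)·(2)·(1)/[(1)·(-1)·(-2)] = 4
L_2(1) = (4)·(3)·(1)/[(2)·(1)·(-1)] = -6
L_3(1) = (4)·(3)·(2)/[(3)·(2)·(1)] = 4
Sum: 2·(-1) + (-7)·(4) + (-9)·(-6) + 4·(4) = 40

40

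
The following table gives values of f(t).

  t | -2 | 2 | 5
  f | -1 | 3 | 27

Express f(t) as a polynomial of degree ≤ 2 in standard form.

Build the Lagrange basis polynomials:
L_0(t) = (t - 2)(t - 5) / [28] = (1/28)t^2 - (1/4)t + 5/14
L_1(t) = (t + 2)(t - 5) / [-12] = -(1/12)t^2 + (1/4)t + 5/6
L_2(t) = (t + 2)(t - 2) / [21] = (1/21)t^2 - 4/21
f(t) = (-1)·L_0 + 3·L_1 + 27·L_2
  (-1)·L_0(t) = -(1/28)t^2 + (1/4)t - 5/14
  3·L_1(t) = -(1/4)t^2 + (3/4)t + 5/2
  27·L_2(t) = (9/7)t^2 - 36/7
Adding term by term: t^2 + t - 3

f(t) = t^2 + t - 3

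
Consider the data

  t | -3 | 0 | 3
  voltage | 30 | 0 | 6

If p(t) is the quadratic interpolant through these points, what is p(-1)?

6

L_0(-1) = (-1)·(-4)/[(-3)·(-6)] = 2/9
L_1(-1) = (2)·(-4)/[(3)·(-3)] = 8/9
L_2(-1) = (2)·(-1)/[(6)·(3)] = -1/9
Sum: 30·(2/9) + 0 + 6·(-1/9) = 6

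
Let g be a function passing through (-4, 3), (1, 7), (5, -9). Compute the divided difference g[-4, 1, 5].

-8/15

g[-4,1] = (7 - 3) / (1 - (-4)) = 4/5
g[1,5] = (-9 - 7) / (5 - 1) = -4
g[-4,1,5] = (-4 - 4/5) / (5 - (-4)) = -8/15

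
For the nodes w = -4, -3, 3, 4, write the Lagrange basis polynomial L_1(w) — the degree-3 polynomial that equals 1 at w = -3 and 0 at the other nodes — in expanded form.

L_1(w) = (1/42)w^3 - (1/14)w^2 - (8/21)w + 8/7

L_1(w) = (w + 4)(w - 3)(w - 4) / [(1)·(-6)·(-7)]
       = (w^3 - 3w^2 - 16w + 48) / (42)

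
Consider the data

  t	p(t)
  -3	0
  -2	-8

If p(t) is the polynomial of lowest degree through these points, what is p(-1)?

Evaluate each Lagrange basis at t = -1:
L_0(-1) = (1)/[(-1)] = -1
L_1(-1) = (2)/[(1)] = 2
Sum: 0 + (-8)·(2) = -16

-16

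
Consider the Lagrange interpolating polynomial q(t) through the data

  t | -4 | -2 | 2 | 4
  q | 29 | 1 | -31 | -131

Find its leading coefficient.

-1

Build the Lagrange basis polynomials:
L_0(t) = (t + 2)(t - 2)(t - 4) / [-96] = -(1/96)t^3 + (1/24)t^2 + (1/24)t - 1/6
L_1(t) = (t + 4)(t - 2)(t - 4) / [48] = (1/48)t^3 - (1/24)t^2 - (1/3)t + 2/3
L_2(t) = (t + 4)(t + 2)(t - 4) / [-48] = -(1/48)t^3 - (1/24)t^2 + (1/3)t + 2/3
L_3(t) = (t + 4)(t + 2)(t - 2) / [96] = (1/96)t^3 + (1/24)t^2 - (1/24)t - 1/6
q(t) = 29·L_0 + 1·L_1 + (-31)·L_2 + (-131)·L_3
Only the coefficient of t^3 is needed; take it from each L_i and combine:
29·(-1/96) + 1·(1/48) + (-31)·(-1/48) + (-131)·(1/96) = -1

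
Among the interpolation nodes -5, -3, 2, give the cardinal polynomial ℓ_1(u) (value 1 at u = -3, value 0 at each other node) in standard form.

ℓ_1(u) = -(1/10)u^2 - (3/10)u + 1

ℓ_1(u) = (u + 5)(u - 2) / [(2)·(-5)]
       = (u^2 + 3u - 10) / (-10)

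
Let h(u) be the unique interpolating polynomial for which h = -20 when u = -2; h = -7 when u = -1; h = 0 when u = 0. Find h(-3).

L_0(-3) = (-2)·(-3)/[(-1)·(-2)] = 3
L_1(-3) = (-1)·(-3)/[(1)·(-1)] = -3
L_2(-3) = (-1)·(-2)/[(2)·(1)] = 1
Sum: (-20)·(3) + (-7)·(-3) + 0 = -39

-39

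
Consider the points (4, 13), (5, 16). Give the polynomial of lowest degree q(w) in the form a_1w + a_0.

Build the Lagrange basis polynomials:
L_0(w) = (w - 5) / [-1] = -w + 5
L_1(w) = (w - 4) / [1] = w - 4
q(w) = 13·L_0 + 16·L_1
  13·L_0(w) = -13w + 65
  16·L_1(w) = 16w - 64
Adding term by term: 3w + 1

q(w) = 3w + 1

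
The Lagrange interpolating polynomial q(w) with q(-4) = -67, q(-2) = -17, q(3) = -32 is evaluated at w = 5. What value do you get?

-94

L_0(5) = (7)·(2)/[(-2)·(-7)] = 1
L_1(5) = (9)·(2)/[(2)·(-5)] = -9/5
L_2(5) = (9)·(7)/[(7)·(5)] = 9/5
Sum: (-67)·(1) + (-17)·(-9/5) + (-32)·(9/5) = -94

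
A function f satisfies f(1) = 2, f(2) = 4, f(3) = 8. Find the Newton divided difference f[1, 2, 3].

f[1,2] = (4 - 2) / (2 - 1) = 2
f[2,3] = (8 - 4) / (3 - 2) = 4
f[1,2,3] = (4 - 2) / (3 - 1) = 1

1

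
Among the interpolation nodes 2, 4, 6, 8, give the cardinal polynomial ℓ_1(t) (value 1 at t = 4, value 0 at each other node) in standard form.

ℓ_1(t) = (t - 2)(t - 6)(t - 8) / [(2)·(-2)·(-4)]
       = (t^3 - 16t^2 + 76t - 96) / (16)

ℓ_1(t) = (1/16)t^3 - t^2 + (19/4)t - 6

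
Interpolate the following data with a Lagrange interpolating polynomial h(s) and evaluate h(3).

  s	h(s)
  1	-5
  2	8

Evaluate each Lagrange basis at s = 3:
L_0(3) = (1)/[(-1)] = -1
L_1(3) = (2)/[(1)] = 2
Sum: (-5)·(-1) + 8·(2) = 21

21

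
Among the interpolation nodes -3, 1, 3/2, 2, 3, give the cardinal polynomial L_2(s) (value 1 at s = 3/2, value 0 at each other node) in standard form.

L_2(s) = (16/27)s^4 - (16/9)s^3 - (112/27)s^2 + 16s - 32/3

L_2(s) = (s + 3)(s - 1)(s - 2)(s - 3) / [(9/2)·(1/2)·(-1/2)·(-3/2)]
       = (s^4 - 3s^3 - 7s^2 + 27s - 18) / (27/16)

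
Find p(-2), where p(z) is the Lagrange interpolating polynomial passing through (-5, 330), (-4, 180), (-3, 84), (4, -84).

L_0(-2) = (2)·(1)·(-6)/[(-1)·(-2)·(-9)] = 2/3
L_1(-2) = (3)·(1)·(-6)/[(1)·(-1)·(-8)] = -9/4
L_2(-2) = (3)·(2)·(-6)/[(2)·(1)·(-7)] = 18/7
L_3(-2) = (3)·(2)·(1)/[(9)·(8)·(7)] = 1/84
Sum: 330·(2/3) + 180·(-9/4) + 84·(18/7) + (-84)·(1/84) = 30

30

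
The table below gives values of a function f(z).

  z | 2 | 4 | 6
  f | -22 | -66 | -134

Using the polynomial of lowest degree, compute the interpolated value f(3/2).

Evaluate each Lagrange basis at z = 3/2:
L_0(3/2) = (-5/2)·(-9/2)/[(-2)·(-4)] = 45/32
L_1(3/2) = (-1/2)·(-9/2)/[(2)·(-2)] = -9/16
L_2(3/2) = (-1/2)·(-5/2)/[(4)·(2)] = 5/32
Sum: (-22)·(45/32) + (-66)·(-9/16) + (-134)·(5/32) = -59/4

-59/4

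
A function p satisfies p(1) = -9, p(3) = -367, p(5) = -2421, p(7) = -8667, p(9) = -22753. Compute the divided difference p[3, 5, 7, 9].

-76

p[3,5] = (-2421 - (-367)) / (5 - 3) = -1027
p[5,7] = (-8667 - (-2421)) / (7 - 5) = -3123
p[7,9] = (-22753 - (-8667)) / (9 - 7) = -7043
p[3,5,7] = (-3123 - (-1027)) / (7 - 3) = -524
p[5,7,9] = (-7043 - (-3123)) / (9 - 5) = -980
p[3,5,7,9] = (-980 - (-524)) / (9 - 3) = -76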